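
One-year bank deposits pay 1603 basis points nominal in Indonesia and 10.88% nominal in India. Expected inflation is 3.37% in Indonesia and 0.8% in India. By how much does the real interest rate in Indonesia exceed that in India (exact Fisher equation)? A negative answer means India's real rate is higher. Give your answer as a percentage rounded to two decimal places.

2.25%

Indonesia: (1 + 0.1603)/(1 + 0.0337) − 1 = 12.2473%
India: (1 + 0.1088)/(1 + 0.0080) − 1 = 10.0000%
Differential = 12.2473% − 10.0000% = 2.2473% → 2.25%.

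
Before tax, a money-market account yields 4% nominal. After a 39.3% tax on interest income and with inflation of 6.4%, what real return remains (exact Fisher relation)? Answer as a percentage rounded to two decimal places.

-3.73%

After-tax nominal return = 4% × (1 − 0.393) = 2.4280%.
1 + r = 1.02428 / 1.06400 = 0.962669
After-tax real rate = 0.962669 − 1 → -3.73%.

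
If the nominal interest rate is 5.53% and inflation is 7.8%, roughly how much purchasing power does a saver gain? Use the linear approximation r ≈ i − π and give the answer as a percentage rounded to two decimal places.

-2.27%

r ≈ i − π = 5.53% − 7.8% = -2.27%.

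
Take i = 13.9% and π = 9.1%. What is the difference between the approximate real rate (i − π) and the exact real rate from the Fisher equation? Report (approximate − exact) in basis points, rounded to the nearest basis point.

40 basis points

Approximate: r ≈ 13.900% − 9.100% = 4.8000%
Exact: (1 + 0.1390)/(1 + 0.0910) − 1 = 4.3996%
Error = 4.8000% − 4.3996% = 0.4004% → 40 basis points.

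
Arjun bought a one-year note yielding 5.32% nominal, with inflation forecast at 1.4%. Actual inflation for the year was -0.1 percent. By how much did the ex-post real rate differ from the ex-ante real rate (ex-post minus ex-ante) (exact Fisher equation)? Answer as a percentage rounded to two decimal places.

1.56%

Ex-ante: (1 + 0.0532)/(1 + 0.0140) − 1 = 3.8659%
Ex-post: (1 + 0.0532)/(1 − 0.0010) − 1 = 5.4254%
Difference (ex-post − ex-ante) = 1.5595% → 1.56%.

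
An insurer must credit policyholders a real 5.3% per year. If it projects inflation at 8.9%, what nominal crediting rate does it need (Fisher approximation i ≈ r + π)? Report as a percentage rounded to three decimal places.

i ≈ r + π = 5.3% + 8.9% = 14.200%.

14.200%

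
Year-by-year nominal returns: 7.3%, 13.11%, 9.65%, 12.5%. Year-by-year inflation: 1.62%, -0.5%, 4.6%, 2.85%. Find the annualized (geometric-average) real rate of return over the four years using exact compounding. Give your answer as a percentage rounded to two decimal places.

Nominal growth factor = 1.0730 × 1.1311 × 1.0965 × 1.1250 = 1.49713817
Price-level growth factor = 1.0162 × 0.9950 × 1.0460 × 1.0285 = 1.08777294
Real growth factor = 1.49713817 / 1.08777294 = 1.37633334
Annualized real rate = 1.37633334^(1/4) − 1 = 8.3131% → 8.31%.

8.31%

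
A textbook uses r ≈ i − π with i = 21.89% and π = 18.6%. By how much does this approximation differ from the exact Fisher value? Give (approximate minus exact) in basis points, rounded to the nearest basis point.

Approximate: r ≈ 21.890% − 18.600% = 3.2900%
Exact: (1 + 0.2189)/(1 + 0.1860) − 1 = 2.7740%
Error = 3.2900% − 2.7740% = 0.5160% → 52 basis points.

52 basis points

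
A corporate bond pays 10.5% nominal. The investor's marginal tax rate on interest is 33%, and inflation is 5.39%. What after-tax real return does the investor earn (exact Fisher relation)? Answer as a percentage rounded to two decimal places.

1.56%

After-tax nominal return = 10.5% × (1 − 0.33) = 7.0350%.
1 + r = 1.07035 / 1.05390 = 1.015609
After-tax real rate = 1.015609 − 1 → 1.56%.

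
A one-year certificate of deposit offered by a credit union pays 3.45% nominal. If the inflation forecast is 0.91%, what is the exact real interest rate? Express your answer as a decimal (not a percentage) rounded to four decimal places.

By the Fisher equation, 1 + r = (1 + i)/(1 + π).
1 + r = 1.03450 / 1.00910 = 1.025171
r = 1.025171 − 1 = 2.5171%, i.e. 0.0252.

0.0252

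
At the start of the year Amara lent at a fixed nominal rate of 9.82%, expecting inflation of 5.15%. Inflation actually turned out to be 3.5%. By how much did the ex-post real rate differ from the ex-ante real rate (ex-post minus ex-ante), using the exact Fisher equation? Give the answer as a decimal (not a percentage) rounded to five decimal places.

Ex-ante: (1 + 0.0982)/(1 + 0.0515) − 1 = 4.4413%
Ex-post: (1 + 0.0982)/(1 + 0.0350) − 1 = 6.1063%
Difference (ex-post − ex-ante) = 1.6650% → 0.01665.

0.01665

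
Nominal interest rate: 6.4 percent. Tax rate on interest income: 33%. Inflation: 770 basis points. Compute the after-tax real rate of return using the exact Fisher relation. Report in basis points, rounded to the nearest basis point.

-317 basis points

After-tax nominal return = 6.4% × (1 − 0.33) = 4.2880%.
1 + r = 1.04288 / 1.07700 = 0.968319
After-tax real rate = 0.968319 − 1 → -317 basis points.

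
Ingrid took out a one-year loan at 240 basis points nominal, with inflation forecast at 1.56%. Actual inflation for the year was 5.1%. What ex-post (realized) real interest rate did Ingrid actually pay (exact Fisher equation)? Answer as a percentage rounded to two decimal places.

-2.57%

Ex-post: (1 + 0.0240)/(1 + 0.0510) − 1 = -2.5690%
So the realized real rate is -2.57%.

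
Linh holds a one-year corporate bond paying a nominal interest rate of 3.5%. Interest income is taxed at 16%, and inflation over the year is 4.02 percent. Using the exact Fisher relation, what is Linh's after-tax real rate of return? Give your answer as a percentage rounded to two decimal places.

-1.04%

After-tax nominal return = 3.5% × (1 − 0.16) = 2.9400%.
1 + r = 1.02940 / 1.04020 = 0.989617
After-tax real rate = 0.989617 − 1 → -1.04%.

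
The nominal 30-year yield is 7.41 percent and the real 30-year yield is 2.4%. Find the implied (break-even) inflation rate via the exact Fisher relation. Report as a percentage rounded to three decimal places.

4.893%

(1 + π) = (1 + i)/(1 + r) = 1.07410 / 1.02400 = 1.048926
Break-even inflation = 1.048926 − 1 → 4.893%.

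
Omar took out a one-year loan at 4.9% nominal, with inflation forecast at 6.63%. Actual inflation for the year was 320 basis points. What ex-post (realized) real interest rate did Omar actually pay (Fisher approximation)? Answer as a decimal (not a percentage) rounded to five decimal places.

0.01700

Ex-post: 4.9% − 3.2% = 1.700%
So the realized real rate is 0.01700.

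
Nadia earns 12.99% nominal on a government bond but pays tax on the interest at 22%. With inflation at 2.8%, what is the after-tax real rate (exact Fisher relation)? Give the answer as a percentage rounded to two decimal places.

After-tax nominal return = 12.99% × (1 − 0.22) = 10.1322%.
1 + r = 1.101322 / 1.02800 = 1.071325
After-tax real rate = 1.071325 − 1 → 7.13%.

7.13%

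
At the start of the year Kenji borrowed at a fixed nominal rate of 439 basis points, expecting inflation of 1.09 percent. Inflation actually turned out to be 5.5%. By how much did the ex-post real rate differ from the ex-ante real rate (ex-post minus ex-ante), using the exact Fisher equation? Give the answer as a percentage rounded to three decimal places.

Ex-ante: (1 + 0.0439)/(1 + 0.0109) − 1 = 3.2644%
Ex-post: (1 + 0.0439)/(1 + 0.0550) − 1 = -1.0521%
Difference (ex-post − ex-ante) = -4.3166% → -4.317%.

-4.317%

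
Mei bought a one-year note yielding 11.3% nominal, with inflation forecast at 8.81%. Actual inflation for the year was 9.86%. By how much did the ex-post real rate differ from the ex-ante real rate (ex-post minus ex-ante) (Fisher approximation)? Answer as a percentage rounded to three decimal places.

Ex-ante: 11.3% − 8.81% = 2.490%
Ex-post: 11.3% − 9.86% = 1.440%
Difference (ex-post − ex-ante) = -1.0500% → -1.050%.

-1.050%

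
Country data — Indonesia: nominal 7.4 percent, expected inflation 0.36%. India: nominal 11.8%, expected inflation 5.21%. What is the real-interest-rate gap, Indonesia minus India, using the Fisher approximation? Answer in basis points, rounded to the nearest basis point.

45 basis points

Indonesia: 7.4% − 0.36% = 7.040%
India: 11.8% − 5.21% = 6.590%
Differential = 0.450% → 45 basis points.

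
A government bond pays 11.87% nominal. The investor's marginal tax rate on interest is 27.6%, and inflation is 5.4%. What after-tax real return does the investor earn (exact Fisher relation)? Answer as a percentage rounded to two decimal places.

3.03%

After-tax nominal return = 11.87% × (1 − 0.276) = 8.59388%.
1 + r = 1.0859388 / 1.05400 = 1.030302
After-tax real rate = 1.030302 − 1 → 3.03%.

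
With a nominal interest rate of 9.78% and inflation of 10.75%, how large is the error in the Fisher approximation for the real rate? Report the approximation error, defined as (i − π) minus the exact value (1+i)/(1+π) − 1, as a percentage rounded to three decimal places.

-0.094%

Approximate: r ≈ 9.780% − 10.750% = -0.9700%
Exact: (1 + 0.0978)/(1 + 0.1075) − 1 = -0.8758%
Error = -0.9700% − (-0.8758%) = -0.0942% → -0.094%.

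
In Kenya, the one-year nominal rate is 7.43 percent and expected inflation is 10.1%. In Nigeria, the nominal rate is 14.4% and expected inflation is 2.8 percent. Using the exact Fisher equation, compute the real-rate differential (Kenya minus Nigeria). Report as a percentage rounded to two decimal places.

-13.71%

Kenya: (1 + 0.0743)/(1 + 0.1010) − 1 = -2.4251%
Nigeria: (1 + 0.1440)/(1 + 0.0280) − 1 = 11.2840%
Differential = -2.4251% − 11.2840% = -13.7091% → -13.71%.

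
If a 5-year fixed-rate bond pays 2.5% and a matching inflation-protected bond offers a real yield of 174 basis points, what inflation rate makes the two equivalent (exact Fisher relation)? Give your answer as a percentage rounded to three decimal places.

0.747%

(1 + π) = (1 + i)/(1 + r) = 1.02500 / 1.01740 = 1.007470
Break-even inflation = 1.007470 − 1 → 0.747%.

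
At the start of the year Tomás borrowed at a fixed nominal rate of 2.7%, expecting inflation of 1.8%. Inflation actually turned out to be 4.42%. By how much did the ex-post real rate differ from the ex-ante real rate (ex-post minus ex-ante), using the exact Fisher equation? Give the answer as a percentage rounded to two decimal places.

Ex-ante: (1 + 0.0270)/(1 + 0.0180) − 1 = 0.8841%
Ex-post: (1 + 0.0270)/(1 + 0.0442) − 1 = -1.6472%
Difference (ex-post − ex-ante) = -2.5313% → -2.53%.

-2.53%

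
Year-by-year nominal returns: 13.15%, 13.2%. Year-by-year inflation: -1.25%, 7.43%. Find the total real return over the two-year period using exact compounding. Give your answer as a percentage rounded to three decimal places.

20.736%

Compound the nominal returns: 1.1315 × 1.1320 = 1.280858.
Compound inflation: 0.9875 × 1.0743 = 1.060871.
Deflate: 1.280858 / 1.060871 = 1.207364.
Total real return = 1.207364 − 1 → 20.736%.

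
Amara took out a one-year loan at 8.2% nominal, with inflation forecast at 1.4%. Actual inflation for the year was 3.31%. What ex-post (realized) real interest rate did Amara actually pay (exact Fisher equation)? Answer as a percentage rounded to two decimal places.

Ex-post: (1 + 0.0820)/(1 + 0.0331) − 1 = 4.7333%
So the realized real rate is 4.73%.

4.73%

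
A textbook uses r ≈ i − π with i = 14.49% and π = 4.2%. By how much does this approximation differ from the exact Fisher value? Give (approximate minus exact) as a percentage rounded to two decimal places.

Approximate: r ≈ 14.490% − 4.200% = 10.2900%
Exact: (1 + 0.1449)/(1 + 0.0420) − 1 = 9.8752%
Error = 10.2900% − 9.8752% = 0.4148% → 0.41%.

0.41%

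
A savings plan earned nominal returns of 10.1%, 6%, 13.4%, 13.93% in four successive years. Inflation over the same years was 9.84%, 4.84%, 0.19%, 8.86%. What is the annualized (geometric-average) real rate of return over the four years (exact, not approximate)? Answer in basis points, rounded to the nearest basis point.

467 basis points

Compound the nominal returns: 1.1010 × 1.0600 × 1.1340 × 1.1393 = 1.50780207.
Compound inflation: 1.0984 × 1.0484 × 1.0019 × 1.0886 = 1.25597283.
Deflate: 1.50780207 / 1.25597283 = 1.20050533.
Annualized real rate = 1.20050533^(1/4) − 1 = 4.6745% → 467 basis points.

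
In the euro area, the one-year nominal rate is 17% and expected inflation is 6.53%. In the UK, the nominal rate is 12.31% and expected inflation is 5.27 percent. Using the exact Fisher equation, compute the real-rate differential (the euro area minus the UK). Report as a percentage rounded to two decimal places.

3.14%

The euro area: (1 + 0.1700)/(1 + 0.0653) − 1 = 9.8282%
The UK: (1 + 0.1231)/(1 + 0.0527) − 1 = 6.6876%
Differential = 9.8282% − 6.6876% = 3.1407% → 3.14%.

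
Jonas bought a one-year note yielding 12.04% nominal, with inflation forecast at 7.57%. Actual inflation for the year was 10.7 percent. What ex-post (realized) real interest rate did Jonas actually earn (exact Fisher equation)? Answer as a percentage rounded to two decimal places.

1.21%

Ex-post: (1 + 0.1204)/(1 + 0.1070) − 1 = 1.2105%
So the realized real rate is 1.21%.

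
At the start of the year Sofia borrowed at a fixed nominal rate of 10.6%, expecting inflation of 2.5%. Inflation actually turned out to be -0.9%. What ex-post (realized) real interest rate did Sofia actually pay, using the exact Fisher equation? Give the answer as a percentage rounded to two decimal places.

Ex-post: (1 + 0.1060)/(1 − 0.0090) − 1 = 11.6044%
So the realized real rate is 11.60%.

11.60%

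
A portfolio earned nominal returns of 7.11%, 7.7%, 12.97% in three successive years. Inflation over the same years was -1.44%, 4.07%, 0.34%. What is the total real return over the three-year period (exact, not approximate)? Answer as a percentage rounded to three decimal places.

26.622%

Compound the nominal returns: 1.0711 × 1.0770 × 1.1297 = 1.303193.
Compound inflation: 0.9856 × 1.0407 × 1.0034 = 1.029201.
Deflate: 1.303193 / 1.029201 = 1.266218.
Total real return = 1.266218 − 1 → 26.622%.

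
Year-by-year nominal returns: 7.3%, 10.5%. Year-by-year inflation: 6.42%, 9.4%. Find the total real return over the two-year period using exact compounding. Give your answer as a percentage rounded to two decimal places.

Nominal growth factor = 1.0730 × 1.1050 = 1.185665
Price-level growth factor = 1.0642 × 1.0940 = 1.164235
Real growth factor = 1.185665 / 1.164235 = 1.018407
Total real return = 1.018407 − 1 → 1.84%.

1.84%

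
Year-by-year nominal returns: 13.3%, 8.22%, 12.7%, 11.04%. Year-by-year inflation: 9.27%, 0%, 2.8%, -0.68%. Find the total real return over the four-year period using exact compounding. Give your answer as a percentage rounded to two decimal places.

Compound the nominal returns: 1.1330 × 1.0822 × 1.1270 × 1.1104 = 1.534408.
Compound inflation: 1.0927 × 1.0000 × 1.0280 × 0.9932 = 1.115657.
Deflate: 1.534408 / 1.115657 = 1.375340.
Total real return = 1.375340 − 1 → 37.53%.

37.53%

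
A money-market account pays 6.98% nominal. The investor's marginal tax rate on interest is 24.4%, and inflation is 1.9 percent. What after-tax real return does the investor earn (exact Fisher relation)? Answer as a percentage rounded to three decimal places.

3.314%

After-tax nominal return = 6.98% × (1 − 0.244) = 5.27688%.
1 + r = 1.0527688 / 1.01900 = 1.033139
After-tax real rate = 1.033139 − 1 → 3.314%.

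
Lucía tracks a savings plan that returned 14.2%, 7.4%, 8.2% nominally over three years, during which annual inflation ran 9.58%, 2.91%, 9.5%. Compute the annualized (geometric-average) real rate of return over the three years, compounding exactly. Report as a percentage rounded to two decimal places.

2.43%

Nominal growth factor = 1.1420 × 1.0740 × 1.0820 = 1.32708166
Price-level growth factor = 1.0958 × 1.0291 × 1.0950 = 1.23481812
Real growth factor = 1.32708166 / 1.23481812 = 1.07471832
Annualized real rate = 1.07471832^(1/3) − 1 = 2.4310% → 2.43%.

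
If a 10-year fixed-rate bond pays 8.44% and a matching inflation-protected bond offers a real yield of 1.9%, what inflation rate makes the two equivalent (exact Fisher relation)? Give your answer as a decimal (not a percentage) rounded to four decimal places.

(1 + π) = (1 + i)/(1 + r) = 1.08440 / 1.01900 = 1.064181
Break-even inflation = 1.064181 − 1 → 0.0642.

0.0642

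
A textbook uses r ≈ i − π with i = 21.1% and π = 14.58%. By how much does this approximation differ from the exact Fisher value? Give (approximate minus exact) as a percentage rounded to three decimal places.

Approximate: r ≈ 21.100% − 14.580% = 6.5200%
Exact: (1 + 0.2110)/(1 + 0.1458) − 1 = 5.6903%
Error = 6.5200% − 5.6903% = 0.8297% → 0.830%.

0.830%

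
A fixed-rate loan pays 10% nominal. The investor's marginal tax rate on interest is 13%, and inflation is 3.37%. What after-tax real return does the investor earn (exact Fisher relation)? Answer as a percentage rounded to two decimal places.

After-tax nominal return = 10% × (1 − 0.13) = 8.7000%.
1 + r = 1.08700 / 1.03370 = 1.051562
After-tax real rate = 1.051562 − 1 → 5.16%.

5.16%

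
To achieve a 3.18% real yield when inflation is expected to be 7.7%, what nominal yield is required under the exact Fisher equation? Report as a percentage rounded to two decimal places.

(1 + i) = (1 + r)(1 + π) = 1.03180 × 1.07700 = 1.1112486
i = 1.1112486 − 1, so the required nominal rate is 11.12%.

11.12%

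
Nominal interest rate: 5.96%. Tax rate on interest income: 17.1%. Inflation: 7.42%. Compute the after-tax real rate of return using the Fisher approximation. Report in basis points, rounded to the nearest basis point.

-248 basis points

After-tax nominal return = 5.96% × (1 − 0.171) = 4.94084%.
r ≈ 4.94084% − 7.42% → -248 basis points.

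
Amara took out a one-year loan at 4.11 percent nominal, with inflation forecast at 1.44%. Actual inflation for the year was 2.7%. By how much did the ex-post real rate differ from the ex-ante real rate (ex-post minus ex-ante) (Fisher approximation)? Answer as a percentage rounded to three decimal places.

-1.260%

Ex-ante: 4.11% − 1.44% = 2.670%
Ex-post: 4.11% − 2.7% = 1.410%
Difference (ex-post − ex-ante) = -1.2600% → -1.260%.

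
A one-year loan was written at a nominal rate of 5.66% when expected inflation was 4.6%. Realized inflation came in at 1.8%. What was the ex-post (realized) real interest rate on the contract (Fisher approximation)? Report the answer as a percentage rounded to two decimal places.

3.86%

Ex-post: 5.66% − 1.8% = 3.860%
So the realized real rate is 3.86%.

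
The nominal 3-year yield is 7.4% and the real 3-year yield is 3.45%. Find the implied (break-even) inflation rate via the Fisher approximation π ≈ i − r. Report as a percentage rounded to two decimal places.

π ≈ i − r = 7.4% − 3.45% → 3.95%.

3.95%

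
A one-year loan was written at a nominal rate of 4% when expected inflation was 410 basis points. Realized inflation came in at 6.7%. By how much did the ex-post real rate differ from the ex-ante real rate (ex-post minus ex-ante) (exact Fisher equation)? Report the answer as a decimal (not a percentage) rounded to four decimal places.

Ex-ante: (1 + 0.0400)/(1 + 0.0410) − 1 = -0.0961%
Ex-post: (1 + 0.0400)/(1 + 0.0670) − 1 = -2.5305%
Difference (ex-post − ex-ante) = -2.4344% → -0.0243.

-0.0243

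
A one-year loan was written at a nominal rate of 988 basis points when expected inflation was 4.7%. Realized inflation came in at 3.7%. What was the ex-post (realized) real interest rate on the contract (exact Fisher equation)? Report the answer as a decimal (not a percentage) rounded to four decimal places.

Ex-post: (1 + 0.0988)/(1 + 0.0370) − 1 = 5.9595%
So the realized real rate is 0.0596.

0.0596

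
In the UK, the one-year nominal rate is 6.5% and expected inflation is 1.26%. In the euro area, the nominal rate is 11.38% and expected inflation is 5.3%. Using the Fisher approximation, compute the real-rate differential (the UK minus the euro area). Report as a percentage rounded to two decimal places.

-0.84%

The UK: 6.5% − 1.26% = 5.240%
The euro area: 11.38% − 5.3% = 6.080%
Differential = -0.840% → -0.84%.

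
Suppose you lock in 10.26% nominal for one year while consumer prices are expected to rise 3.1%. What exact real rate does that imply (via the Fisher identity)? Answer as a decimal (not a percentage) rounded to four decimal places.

1 + r = 1.10260 / 1.03100 = 1.069447
r = 1.069447 − 1 = 6.9447%, i.e. 0.0694.

0.0694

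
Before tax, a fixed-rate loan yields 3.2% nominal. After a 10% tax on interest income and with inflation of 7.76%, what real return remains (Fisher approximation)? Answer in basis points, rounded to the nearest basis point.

-488 basis points

After-tax nominal return = 3.2% × (1 − 0.1) = 2.8800%.
r ≈ 2.8800% − 7.76% → -488 basis points.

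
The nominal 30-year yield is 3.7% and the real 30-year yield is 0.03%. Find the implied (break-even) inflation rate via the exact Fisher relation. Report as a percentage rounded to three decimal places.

(1 + π) = (1 + i)/(1 + r) = 1.03700 / 1.00030 = 1.036689
Break-even inflation = 1.036689 − 1 → 3.669%.

3.669%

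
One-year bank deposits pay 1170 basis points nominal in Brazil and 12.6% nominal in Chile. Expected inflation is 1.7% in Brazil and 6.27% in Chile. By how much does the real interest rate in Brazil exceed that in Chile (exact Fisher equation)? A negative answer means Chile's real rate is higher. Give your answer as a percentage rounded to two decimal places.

Brazil: (1 + 0.1170)/(1 + 0.0170) − 1 = 9.8328%
Chile: (1 + 0.1260)/(1 + 0.0627) − 1 = 5.9565%
Differential = 9.8328% − 5.9565% = 3.8763% → 3.88%.

3.88%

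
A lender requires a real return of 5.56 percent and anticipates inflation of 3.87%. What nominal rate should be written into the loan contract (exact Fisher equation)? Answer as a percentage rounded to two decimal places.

9.65%

(1 + i) = (1 + r)(1 + π) = 1.05560 × 1.03870 = 1.09645172
i = 1.09645172 − 1, so the required nominal rate is 9.65%.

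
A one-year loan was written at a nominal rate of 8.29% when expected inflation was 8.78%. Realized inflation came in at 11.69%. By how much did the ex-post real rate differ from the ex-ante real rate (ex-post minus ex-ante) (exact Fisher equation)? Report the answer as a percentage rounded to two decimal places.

-2.59%

Ex-ante: (1 + 0.0829)/(1 + 0.0878) − 1 = -0.4505%
Ex-post: (1 + 0.0829)/(1 + 0.1169) − 1 = -3.0441%
Difference (ex-post − ex-ante) = -2.5937% → -2.59%.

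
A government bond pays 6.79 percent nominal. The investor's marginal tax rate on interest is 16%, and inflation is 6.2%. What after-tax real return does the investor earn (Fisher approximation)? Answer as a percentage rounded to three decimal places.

-0.496%

After-tax nominal return = 6.79% × (1 − 0.16) = 5.7036%.
r ≈ 5.7036% − 6.2% → -0.496%.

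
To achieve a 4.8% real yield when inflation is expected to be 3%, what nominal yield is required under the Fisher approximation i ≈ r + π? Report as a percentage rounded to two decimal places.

7.80%

i ≈ r + π = 4.8% + 3% = 7.80%.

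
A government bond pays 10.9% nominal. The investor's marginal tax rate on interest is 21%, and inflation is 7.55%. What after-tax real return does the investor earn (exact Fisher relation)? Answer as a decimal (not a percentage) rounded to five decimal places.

After-tax nominal return = 10.9% × (1 − 0.21) = 8.6110%.
1 + r = 1.08611 / 1.07550 = 1.0098652
After-tax real rate = 1.0098652 − 1 → 0.00987.

0.00987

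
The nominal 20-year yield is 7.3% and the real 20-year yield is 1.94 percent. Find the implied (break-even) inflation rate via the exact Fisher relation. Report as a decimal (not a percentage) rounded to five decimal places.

(1 + π) = (1 + i)/(1 + r) = 1.07300 / 1.01940 = 1.052580
Break-even inflation = 1.052580 − 1 → 0.05258.

0.05258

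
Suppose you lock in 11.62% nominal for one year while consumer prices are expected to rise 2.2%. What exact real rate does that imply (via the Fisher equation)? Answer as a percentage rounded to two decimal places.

By the Fisher equation, 1 + r = (1 + i)/(1 + π).
1 + r = 1.11620 / 1.02200 = 1.092172
r = 1.092172 − 1 = 9.2172%, i.e. 9.22%.

9.22%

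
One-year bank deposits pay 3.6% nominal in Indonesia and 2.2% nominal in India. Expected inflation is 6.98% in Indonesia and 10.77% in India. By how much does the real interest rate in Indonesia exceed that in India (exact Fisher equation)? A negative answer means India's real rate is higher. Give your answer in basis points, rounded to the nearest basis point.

458 basis points

Indonesia: (1 + 0.0360)/(1 + 0.0698) − 1 = -3.1595%
India: (1 + 0.0220)/(1 + 0.1077) − 1 = -7.7368%
Differential = -3.1595% − (-7.7368%) = 4.5773% → 458 basis points.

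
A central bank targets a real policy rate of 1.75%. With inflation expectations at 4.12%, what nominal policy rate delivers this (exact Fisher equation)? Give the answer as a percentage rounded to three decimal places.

(1 + i) = (1 + r)(1 + π) = 1.01750 × 1.04120 = 1.059421
i = 1.059421 − 1, so the required nominal rate is 5.942%.

5.942%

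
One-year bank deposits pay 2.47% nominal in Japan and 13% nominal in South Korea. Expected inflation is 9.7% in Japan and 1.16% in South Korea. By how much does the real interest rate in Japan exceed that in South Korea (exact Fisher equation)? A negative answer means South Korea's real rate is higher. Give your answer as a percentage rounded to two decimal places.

-18.29%

Japan: (1 + 0.0247)/(1 + 0.0970) − 1 = -6.5907%
South Korea: (1 + 0.1300)/(1 + 0.0116) − 1 = 11.7042%
Differential = -6.5907% − 11.7042% = -18.2949% → -18.29%.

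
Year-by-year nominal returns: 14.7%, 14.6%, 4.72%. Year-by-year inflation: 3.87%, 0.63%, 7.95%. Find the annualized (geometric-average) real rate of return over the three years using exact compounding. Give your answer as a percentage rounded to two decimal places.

6.85%

Compound the nominal returns: 1.1470 × 1.1460 × 1.0472 = 1.37650461.
Compound inflation: 1.0387 × 1.0063 × 1.0795 = 1.12834069.
Deflate: 1.37650461 / 1.12834069 = 1.21993704.
Annualized real rate = 1.21993704^(1/3) − 1 = 6.8511% → 6.85%.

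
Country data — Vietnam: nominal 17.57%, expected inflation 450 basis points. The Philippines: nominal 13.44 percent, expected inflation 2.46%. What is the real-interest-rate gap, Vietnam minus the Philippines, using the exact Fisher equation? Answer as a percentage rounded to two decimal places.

1.79%

Vietnam: (1 + 0.1757)/(1 + 0.0450) − 1 = 12.5072%
The Philippines: (1 + 0.1344)/(1 + 0.0246) − 1 = 10.7164%
Differential = 12.5072% − 10.7164% = 1.7908% → 1.79%.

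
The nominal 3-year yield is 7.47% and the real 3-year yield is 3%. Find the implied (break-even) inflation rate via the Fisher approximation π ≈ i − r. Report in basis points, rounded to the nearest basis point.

π ≈ i − r = 7.47% − 3% → 447 basis points.

447 basis points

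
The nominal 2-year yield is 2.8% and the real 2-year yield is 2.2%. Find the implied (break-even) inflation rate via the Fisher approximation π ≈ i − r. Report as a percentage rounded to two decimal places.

π ≈ i − r = 2.8% − 2.2% → 0.60%.

0.60%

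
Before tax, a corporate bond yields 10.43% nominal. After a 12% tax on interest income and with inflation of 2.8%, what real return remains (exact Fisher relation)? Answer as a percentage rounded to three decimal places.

After-tax nominal return = 10.43% × (1 − 0.12) = 9.1784%.
1 + r = 1.091784 / 1.02800 = 1.062047
After-tax real rate = 1.062047 − 1 → 6.205%.

6.205%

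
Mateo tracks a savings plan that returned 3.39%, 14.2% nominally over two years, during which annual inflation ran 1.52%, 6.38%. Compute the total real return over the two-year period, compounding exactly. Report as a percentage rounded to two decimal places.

Nominal growth factor = 1.0339 × 1.1420 = 1.180714
Price-level growth factor = 1.0152 × 1.0638 = 1.079970
Real growth factor = 1.180714 / 1.079970 = 1.093284
Total real return = 1.093284 − 1 → 9.33%.

9.33%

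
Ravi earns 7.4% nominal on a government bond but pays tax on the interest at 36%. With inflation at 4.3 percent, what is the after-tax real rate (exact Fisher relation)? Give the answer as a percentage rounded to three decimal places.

0.418%

After-tax nominal return = 7.4% × (1 − 0.36) = 4.7360%.
1 + r = 1.04736 / 1.04300 = 1.004180
After-tax real rate = 1.004180 − 1 → 0.418%.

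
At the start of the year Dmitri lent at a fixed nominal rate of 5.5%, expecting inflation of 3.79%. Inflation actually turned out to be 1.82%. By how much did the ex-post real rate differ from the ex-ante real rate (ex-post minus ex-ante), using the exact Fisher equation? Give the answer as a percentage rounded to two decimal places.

1.97%

Ex-ante: (1 + 0.0550)/(1 + 0.0379) − 1 = 1.6476%
Ex-post: (1 + 0.0550)/(1 + 0.0182) − 1 = 3.6142%
Difference (ex-post − ex-ante) = 1.9667% → 1.97%.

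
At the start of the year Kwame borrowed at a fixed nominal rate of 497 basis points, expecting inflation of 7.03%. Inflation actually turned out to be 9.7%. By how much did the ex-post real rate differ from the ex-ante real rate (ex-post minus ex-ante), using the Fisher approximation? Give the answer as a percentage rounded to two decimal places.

-2.67%

Ex-ante: 4.97% − 7.03% = -2.060%
Ex-post: 4.97% − 9.7% = -4.730%
Difference (ex-post − ex-ante) = -2.6700% → -2.67%.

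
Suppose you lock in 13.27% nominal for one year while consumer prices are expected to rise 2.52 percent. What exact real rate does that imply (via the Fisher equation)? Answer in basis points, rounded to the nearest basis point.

By the Fisher equation, 1 + r = (1 + i)/(1 + π).
1 + r = 1.13270 / 1.02520 = 1.104858
r = 1.104858 − 1 = 10.4858%, i.e. 1049 basis points.

1049 basis points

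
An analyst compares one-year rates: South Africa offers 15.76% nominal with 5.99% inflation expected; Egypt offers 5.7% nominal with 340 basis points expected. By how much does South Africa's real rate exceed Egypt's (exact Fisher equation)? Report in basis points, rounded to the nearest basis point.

699 basis points

South Africa: (1 + 0.1576)/(1 + 0.0599) − 1 = 9.2179%
Egypt: (1 + 0.0570)/(1 + 0.0340) − 1 = 2.2244%
Differential = 9.2179% − 2.2244% = 6.9935% → 699 basis points.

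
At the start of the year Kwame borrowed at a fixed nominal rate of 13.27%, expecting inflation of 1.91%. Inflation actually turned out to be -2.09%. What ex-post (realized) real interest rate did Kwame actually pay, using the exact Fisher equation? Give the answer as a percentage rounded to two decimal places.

15.69%

Ex-post: (1 + 0.1327)/(1 − 0.0209) − 1 = 15.6879%
So the realized real rate is 15.69%.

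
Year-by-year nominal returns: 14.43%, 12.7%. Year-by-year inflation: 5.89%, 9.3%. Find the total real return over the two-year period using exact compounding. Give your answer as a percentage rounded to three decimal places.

Compound the nominal returns: 1.1443 × 1.1270 = 1.289626.
Compound inflation: 1.0589 × 1.0930 = 1.157378.
Deflate: 1.289626 / 1.157378 = 1.114266.
Total real return = 1.114266 − 1 → 11.427%.

11.427%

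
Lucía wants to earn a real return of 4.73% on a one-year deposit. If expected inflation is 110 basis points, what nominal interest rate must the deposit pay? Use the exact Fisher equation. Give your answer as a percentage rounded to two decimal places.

(1 + i) = (1 + r)(1 + π) = 1.04730 × 1.01100 = 1.0588203
i = 1.0588203 − 1, so the required nominal rate is 5.88%.

5.88%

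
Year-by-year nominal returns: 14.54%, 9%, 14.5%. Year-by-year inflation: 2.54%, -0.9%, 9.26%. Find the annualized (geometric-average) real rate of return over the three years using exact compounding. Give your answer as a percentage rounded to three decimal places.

Nominal growth factor = 1.1454 × 1.0900 × 1.1450 = 1.4295164700
Price-level growth factor = 1.0254 × 0.9910 × 1.0926 = 1.1102688716
Real growth factor = 1.4295164700 / 1.1102688716 = 1.2875407989
Annualized real rate = 1.2875407989^(1/3) − 1 = 8.789505% → 8.790%.

8.790%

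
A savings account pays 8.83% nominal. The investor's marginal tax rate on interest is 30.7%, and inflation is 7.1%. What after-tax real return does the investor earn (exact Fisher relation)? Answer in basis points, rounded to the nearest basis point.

After-tax nominal return = 8.83% × (1 − 0.307) = 6.11919%.
1 + r = 1.0611919 / 1.07100 = 0.990842
After-tax real rate = 0.990842 − 1 → -92 basis points.

-92 basis points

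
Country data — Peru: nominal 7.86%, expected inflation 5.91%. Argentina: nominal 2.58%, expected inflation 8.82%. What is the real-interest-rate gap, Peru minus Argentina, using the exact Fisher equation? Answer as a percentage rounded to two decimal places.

7.58%

Peru: (1 + 0.0786)/(1 + 0.0591) − 1 = 1.8412%
Argentina: (1 + 0.0258)/(1 + 0.0882) − 1 = -5.7342%
Differential = 1.8412% − (-5.7342%) = 7.5754% → 7.58%.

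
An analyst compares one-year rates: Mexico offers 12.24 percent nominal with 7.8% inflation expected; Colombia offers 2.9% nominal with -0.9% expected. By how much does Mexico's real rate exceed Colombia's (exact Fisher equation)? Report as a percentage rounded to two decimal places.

Mexico: (1 + 0.1224)/(1 + 0.0780) − 1 = 4.1187%
Colombia: (1 + 0.0290)/(1 − 0.0090) − 1 = 3.8345%
Differential = 4.1187% − 3.8345% = 0.2842% → 0.28%.

0.28%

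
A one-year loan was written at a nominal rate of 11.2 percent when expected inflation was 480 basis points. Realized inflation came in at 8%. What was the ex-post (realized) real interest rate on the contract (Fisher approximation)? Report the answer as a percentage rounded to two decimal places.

Ex-post: 11.2% − 8% = 3.200%
So the realized real rate is 3.20%.

3.20%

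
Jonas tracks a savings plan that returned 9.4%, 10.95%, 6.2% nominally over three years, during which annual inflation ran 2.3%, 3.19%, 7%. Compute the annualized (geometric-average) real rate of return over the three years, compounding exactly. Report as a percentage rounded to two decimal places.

4.50%

Compound the nominal returns: 1.0940 × 1.1095 × 1.0620 = 1.28904817.
Compound inflation: 1.0230 × 1.0319 × 1.0700 = 1.12952806.
Deflate: 1.28904817 / 1.12952806 = 1.14122722.
Annualized real rate = 1.14122722^(1/3) − 1 = 4.5019% → 4.50%.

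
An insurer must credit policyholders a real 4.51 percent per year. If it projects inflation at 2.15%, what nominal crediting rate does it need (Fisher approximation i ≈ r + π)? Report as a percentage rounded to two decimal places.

i ≈ r + π = 4.51% + 2.15% = 6.66%.

6.66%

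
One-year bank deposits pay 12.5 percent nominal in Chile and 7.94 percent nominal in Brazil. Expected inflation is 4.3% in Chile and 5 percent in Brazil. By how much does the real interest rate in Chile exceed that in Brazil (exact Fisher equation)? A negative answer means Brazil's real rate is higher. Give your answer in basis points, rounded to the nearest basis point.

Chile: (1 + 0.1250)/(1 + 0.0430) − 1 = 7.8619%
Brazil: (1 + 0.0794)/(1 + 0.0500) − 1 = 2.8000%
Differential = 7.8619% − 2.8000% = 5.0619% → 506 basis points.

506 basis points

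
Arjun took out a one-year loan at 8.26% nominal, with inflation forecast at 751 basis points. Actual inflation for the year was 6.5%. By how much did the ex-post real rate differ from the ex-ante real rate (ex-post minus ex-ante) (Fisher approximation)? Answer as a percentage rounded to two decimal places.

1.01%

Ex-ante: 8.26% − 7.51% = 0.750%
Ex-post: 8.26% − 6.5% = 1.760%
Difference (ex-post − ex-ante) = 1.0100% → 1.01%.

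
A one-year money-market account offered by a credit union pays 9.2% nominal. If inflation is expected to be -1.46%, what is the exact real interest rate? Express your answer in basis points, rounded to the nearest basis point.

By the Fisher equation, 1 + r = (1 + i)/(1 + π).
1 + r = 1.09200 / 0.98540 = 1.108179
r = 1.108179 − 1 = 10.8179%, i.e. 1082 basis points.

1082 basis points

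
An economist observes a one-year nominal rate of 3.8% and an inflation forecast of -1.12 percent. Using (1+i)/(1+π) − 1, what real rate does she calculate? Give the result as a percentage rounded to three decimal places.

4.976%

By the Fisher identity, 1 + r = (1 + i)/(1 + π).
1 + r = 1.03800 / 0.98880 = 1.049757
r = 1.049757 − 1 = 4.9757%, i.e. 4.976%.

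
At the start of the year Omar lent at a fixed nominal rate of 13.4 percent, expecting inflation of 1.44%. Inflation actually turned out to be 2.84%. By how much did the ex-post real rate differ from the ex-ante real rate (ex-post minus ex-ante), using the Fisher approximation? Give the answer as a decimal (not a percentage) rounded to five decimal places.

Ex-ante: 13.4% − 1.44% = 11.960%
Ex-post: 13.4% − 2.84% = 10.560%
Difference (ex-post − ex-ante) = -1.4000% → -0.01400.

-0.01400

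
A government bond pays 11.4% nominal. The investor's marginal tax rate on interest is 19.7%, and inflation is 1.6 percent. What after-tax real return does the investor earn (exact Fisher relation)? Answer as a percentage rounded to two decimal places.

7.44%

After-tax nominal return = 11.4% × (1 − 0.197) = 9.1542%.
1 + r = 1.091542 / 1.01600 = 1.074352
After-tax real rate = 1.074352 − 1 → 7.44%.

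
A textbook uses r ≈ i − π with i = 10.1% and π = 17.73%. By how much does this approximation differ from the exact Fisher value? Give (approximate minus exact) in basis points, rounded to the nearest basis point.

-115 basis points

Approximate: r ≈ 10.100% − 17.730% = -7.6300%
Exact: (1 + 0.1010)/(1 + 0.1773) − 1 = -6.4809%
Error = -7.6300% − (-6.4809%) = -1.1491% → -115 basis points.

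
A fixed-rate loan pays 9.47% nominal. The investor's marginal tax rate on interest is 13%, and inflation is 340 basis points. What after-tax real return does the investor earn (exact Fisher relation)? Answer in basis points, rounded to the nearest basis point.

After-tax nominal return = 9.47% × (1 − 0.13) = 8.2389%.
1 + r = 1.082389 / 1.03400 = 1.046798
After-tax real rate = 1.046798 − 1 → 468 basis points.

468 basis points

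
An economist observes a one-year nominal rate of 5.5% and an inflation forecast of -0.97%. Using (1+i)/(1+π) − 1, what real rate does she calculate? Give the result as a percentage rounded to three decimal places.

6.533%

By the Fisher relation, 1 + r = (1 + i)/(1 + π).
1 + r = 1.05500 / 0.99030 = 1.065334
r = 1.065334 − 1 = 6.5334%, i.e. 6.533%.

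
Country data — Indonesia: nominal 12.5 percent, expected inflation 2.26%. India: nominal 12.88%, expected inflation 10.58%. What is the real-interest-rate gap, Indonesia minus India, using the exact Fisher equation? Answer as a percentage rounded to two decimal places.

7.93%

Indonesia: (1 + 0.1250)/(1 + 0.0226) − 1 = 10.0137%
India: (1 + 0.1288)/(1 + 0.1058) − 1 = 2.0799%
Differential = 10.0137% − 2.0799% = 7.9337% → 7.93%.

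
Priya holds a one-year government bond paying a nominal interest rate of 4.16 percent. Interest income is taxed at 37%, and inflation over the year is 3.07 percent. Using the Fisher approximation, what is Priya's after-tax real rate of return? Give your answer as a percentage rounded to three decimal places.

After-tax nominal return = 4.16% × (1 − 0.37) = 2.6208%.
r ≈ 2.6208% − 3.07% → -0.449%.

-0.449%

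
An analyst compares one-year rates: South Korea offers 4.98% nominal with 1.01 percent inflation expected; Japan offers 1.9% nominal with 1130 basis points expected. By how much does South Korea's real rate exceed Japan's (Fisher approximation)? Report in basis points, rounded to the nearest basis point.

South Korea: 4.98% − 1.01% = 3.970%
Japan: 1.9% − 11.3% = -9.400%
Differential = 13.370% → 1337 basis points.

1337 basis points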